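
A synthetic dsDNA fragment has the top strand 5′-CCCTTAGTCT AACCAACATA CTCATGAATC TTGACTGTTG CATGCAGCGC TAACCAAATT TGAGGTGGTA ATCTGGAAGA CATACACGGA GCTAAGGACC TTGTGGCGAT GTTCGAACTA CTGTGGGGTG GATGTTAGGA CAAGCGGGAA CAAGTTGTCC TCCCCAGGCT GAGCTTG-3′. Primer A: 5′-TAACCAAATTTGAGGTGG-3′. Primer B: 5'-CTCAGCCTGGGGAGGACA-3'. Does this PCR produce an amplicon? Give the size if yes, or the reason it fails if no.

Yes — a 123 bp product.

Primer A (TAACCAAATTTGAGGTGG) matches the top strand at positions 51–68; it acts as a forward primer.
Primer B's reverse complement is TGTCCTCCCCAGGCTGAG, matching the top strand at positions 156–173; it acts as a reverse primer.
The 3' ends face each other across positions 51–173, giving a 123 bp product.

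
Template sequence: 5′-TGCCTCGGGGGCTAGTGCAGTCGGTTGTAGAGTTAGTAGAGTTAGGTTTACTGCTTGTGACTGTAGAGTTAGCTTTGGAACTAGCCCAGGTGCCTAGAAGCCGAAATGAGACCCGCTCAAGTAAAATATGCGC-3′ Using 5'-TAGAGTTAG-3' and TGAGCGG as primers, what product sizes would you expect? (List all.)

92 bp, 83 bp, 56 bp

The forward primer TAGAGTTAG matches the top strand at positions 28–36, 37–45, 64–72.
The reverse primer's reverse complement is CCGCTCA, matching at positions 113–119.
Each forward site pairs with the reverse site to give a product ending at position 119: sizes 92, 83, 56 bp.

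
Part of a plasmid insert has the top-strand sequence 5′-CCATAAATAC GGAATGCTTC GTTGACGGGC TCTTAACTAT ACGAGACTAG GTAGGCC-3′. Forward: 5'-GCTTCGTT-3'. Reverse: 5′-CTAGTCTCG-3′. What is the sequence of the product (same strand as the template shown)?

5'-GCTTCGTTGACGGGCTCTTAACTATACGAGACTAG-3'

Forward primer GCTTCGTT is found on the top strand at positions 16–23.
The reverse primer's reverse complement is CGAGACTAG, which matches the template at positions 42–50.
The product is the template from position 16 through 50 (35 bp).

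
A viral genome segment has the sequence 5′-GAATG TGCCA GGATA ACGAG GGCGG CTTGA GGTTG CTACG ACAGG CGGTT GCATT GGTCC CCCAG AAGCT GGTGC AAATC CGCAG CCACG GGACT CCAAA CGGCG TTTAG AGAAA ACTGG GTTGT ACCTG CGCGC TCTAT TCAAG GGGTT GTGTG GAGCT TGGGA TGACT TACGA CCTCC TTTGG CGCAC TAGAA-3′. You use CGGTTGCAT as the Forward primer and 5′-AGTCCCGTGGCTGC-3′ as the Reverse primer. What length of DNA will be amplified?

Scanning the template, CGGTTGCAT occurs at positions 46–54; this primer anneals to the bottom strand there with its 3' end pointing downstream.
The reverse primer's reverse complement is GCAGCCACGGGACT, which matches the template at positions 82–95.
Product length = (reverse-primer end) − (forward-primer start) + 1 = 95 − 46 + 1 = 50 bp.

50 bp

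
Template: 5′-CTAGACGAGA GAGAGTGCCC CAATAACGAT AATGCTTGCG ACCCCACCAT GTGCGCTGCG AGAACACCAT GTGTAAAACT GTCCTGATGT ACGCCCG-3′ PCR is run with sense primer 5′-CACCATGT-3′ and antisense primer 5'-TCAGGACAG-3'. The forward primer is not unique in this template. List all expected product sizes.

The forward primer CACCATGT matches the top strand at positions 45–52, 65–72.
The reverse primer's reverse complement is CTGTCCTGA, matching at positions 79–87.
Each forward site pairs with the reverse site to give a product ending at position 87: sizes 43, 23 bp.

43 bp, 23 bp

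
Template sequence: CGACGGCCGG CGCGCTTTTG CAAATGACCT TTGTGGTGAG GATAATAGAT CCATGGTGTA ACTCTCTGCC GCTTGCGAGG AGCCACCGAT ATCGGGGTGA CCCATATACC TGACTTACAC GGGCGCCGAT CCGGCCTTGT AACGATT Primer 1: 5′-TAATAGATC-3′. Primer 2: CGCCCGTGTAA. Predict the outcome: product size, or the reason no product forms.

Primer 1 (TAATAGATC) matches the top strand at positions 43–51; it acts as a forward primer.
Primer 2's reverse complement is TTACACGGGCG, matching the top strand at positions 115–125; it acts as a reverse primer.
The 3' ends face each other across positions 43–125, giving an 83 bp product.

Yes — an 83 bp product.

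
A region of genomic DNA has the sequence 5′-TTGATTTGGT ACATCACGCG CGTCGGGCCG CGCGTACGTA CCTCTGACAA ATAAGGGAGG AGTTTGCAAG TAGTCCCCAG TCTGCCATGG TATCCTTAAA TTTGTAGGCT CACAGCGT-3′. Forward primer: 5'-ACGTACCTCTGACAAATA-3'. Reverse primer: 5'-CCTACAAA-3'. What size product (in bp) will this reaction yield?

Forward primer ACGTACCTCTGACAAATA is found on the top strand at positions 36–53.
Reverse complement of the reverse primer: TTTGTAGG. This occurs on the top strand at positions 101–108.
Product length = (reverse-primer end) − (forward-primer start) + 1 = 108 − 36 + 1 = 73 bp.

73 bp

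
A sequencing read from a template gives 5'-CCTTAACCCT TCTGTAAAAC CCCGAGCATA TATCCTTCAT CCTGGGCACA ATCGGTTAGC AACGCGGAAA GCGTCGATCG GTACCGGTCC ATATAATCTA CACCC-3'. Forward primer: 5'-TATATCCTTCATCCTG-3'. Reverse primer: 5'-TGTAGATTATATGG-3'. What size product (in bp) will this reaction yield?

The forward primer matches the template at positions 29–44.
Taking the reverse complement of TGTAGATTATATGG gives CCATATAATCTACA, found at positions 89–102 on the template; the primer anneals here to the top strand with its 3' end pointing upstream.
Amplicon spans positions 29–102: 74 bp.

74 bp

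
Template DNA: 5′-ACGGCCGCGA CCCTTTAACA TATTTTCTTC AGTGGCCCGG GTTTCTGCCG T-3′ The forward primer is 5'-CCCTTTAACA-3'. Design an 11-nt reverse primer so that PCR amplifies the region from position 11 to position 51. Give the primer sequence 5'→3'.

The product's 3' end on the top strand is position 51.
The reverse primer anneals to the top strand over positions 41–51, i.e. to GTTTCTGCCGT.
Its sequence written 5'→3' is the reverse complement: ACGGCAGAAAC.

5'-ACGGCAGAAAC-3'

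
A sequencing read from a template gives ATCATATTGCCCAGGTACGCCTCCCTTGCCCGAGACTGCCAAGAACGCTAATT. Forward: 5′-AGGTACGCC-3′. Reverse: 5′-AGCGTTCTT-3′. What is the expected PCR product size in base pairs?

Scanning the template, AGGTACGCC occurs at positions 13–21; this primer anneals to the bottom strand there with its 3' end pointing downstream.
Taking the reverse complement of AGCGTTCTT gives AAGAACGCT, found at positions 41–49 on the template; the primer anneals here to the top strand with its 3' end pointing upstream.
Product length = (reverse-primer end) − (forward-primer start) + 1 = 49 − 13 + 1 = 37 bp.

37 bp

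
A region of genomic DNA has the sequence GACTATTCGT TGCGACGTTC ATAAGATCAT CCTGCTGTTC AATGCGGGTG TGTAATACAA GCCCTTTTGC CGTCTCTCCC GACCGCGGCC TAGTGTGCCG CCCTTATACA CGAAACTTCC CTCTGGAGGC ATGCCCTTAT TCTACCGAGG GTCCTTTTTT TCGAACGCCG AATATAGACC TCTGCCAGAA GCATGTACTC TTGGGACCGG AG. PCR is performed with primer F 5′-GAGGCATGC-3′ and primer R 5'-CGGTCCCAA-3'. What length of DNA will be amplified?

The forward primer matches the template at positions 126–134.
Taking the reverse complement of CGGTCCCAA gives TTGGGACCG, found at positions 201–209 on the template; the primer anneals here to the top strand with its 3' end pointing upstream.
Product length = (reverse-primer end) − (forward-primer start) + 1 = 209 − 126 + 1 = 84 bp.

84 bp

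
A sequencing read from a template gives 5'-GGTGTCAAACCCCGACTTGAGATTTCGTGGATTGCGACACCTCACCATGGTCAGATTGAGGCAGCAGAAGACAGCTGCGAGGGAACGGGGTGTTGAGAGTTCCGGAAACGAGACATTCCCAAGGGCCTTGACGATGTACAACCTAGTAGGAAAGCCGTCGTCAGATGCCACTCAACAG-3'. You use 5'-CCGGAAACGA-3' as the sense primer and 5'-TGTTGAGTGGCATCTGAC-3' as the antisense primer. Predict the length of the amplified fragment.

76 bp

Scanning the template, CCGGAAACGA occurs at positions 102–111; this primer anneals to the bottom strand there with its 3' end pointing downstream.
Reverse complement of the reverse primer: GTCAGATGCCACTCAACA. This occurs on the top strand at positions 160–177.
The product runs from position 102 to position 177, so its length is 177 − 102 + 1 = 76 bp.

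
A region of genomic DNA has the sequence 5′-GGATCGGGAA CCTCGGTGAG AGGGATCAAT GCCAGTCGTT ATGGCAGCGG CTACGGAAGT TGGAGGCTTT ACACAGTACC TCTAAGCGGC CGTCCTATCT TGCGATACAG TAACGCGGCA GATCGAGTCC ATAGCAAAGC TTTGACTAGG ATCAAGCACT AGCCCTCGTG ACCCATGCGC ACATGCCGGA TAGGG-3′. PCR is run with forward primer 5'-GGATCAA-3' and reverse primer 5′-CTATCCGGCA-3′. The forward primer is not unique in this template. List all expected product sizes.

The forward primer GGATCAA matches the top strand at positions 23–29, 149–155.
The reverse primer's reverse complement is TGCCGGATAG, matching at positions 184–193.
Each forward site pairs with the reverse site to give a product ending at position 193: sizes 171, 45 bp.

171 bp, 45 bp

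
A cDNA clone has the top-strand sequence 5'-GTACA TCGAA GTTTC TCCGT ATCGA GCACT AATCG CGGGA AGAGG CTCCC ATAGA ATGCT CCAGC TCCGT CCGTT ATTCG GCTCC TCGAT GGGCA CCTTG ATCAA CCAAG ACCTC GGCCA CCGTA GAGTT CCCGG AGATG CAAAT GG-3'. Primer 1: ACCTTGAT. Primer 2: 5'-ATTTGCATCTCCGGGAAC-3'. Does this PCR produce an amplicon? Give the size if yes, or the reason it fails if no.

Primer 1 (ACCTTGAT) matches the top strand at positions 95–102; it acts as a forward primer.
Primer 2's reverse complement is GTTCCCGGAGATGCAAAT, matching the top strand at positions 128–145; it acts as a reverse primer.
The 3' ends face each other across positions 95–145, giving a 51 bp product.

Yes — a 51 bp product.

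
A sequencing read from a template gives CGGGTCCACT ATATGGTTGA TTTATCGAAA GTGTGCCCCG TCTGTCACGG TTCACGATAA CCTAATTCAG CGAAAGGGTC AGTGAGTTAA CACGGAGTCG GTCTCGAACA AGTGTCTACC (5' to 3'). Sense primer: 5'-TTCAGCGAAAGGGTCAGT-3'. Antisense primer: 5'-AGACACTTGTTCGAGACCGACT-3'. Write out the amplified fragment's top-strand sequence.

5'-TTCAGCGAAAGGGTCAGTGAGTTAACACGGAGTCGGTCTCGAACAAGTGTCT-3'

Scanning the template, TTCAGCGAAAGGGTCAGT occurs at positions 66–83; this primer anneals to the bottom strand there with its 3' end pointing downstream.
Taking the reverse complement of AGACACTTGTTCGAGACCGACT gives AGTCGGTCTCGAACAAGTGTCT, found at positions 96–117 on the template; the primer anneals here to the top strand with its 3' end pointing upstream.
The product is the template from position 66 through 117 (52 bp).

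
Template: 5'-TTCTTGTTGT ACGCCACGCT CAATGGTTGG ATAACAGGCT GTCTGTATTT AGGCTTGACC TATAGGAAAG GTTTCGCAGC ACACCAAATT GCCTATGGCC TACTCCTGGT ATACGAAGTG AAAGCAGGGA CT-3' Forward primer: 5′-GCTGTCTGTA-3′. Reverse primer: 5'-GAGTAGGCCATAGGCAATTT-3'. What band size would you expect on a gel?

The forward primer matches the template at positions 38–47.
The reverse primer's reverse complement is AAATTGCCTATGGCCTACTC, which matches the template at positions 86–105.
The product runs from position 38 to position 105, so its length is 105 − 38 + 1 = 68 bp.

68 bp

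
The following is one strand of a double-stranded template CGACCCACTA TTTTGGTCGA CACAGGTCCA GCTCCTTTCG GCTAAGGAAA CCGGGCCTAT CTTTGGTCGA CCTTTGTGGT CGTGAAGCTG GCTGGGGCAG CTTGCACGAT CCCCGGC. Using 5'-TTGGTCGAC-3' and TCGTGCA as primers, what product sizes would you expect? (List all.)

97 bp, 47 bp

The forward primer TTGGTCGAC matches the top strand at positions 13–21, 63–71.
The reverse primer's reverse complement is TGCACGA, matching at positions 103–109.
Each forward site pairs with the reverse site to give a product ending at position 109: sizes 97, 47 bp.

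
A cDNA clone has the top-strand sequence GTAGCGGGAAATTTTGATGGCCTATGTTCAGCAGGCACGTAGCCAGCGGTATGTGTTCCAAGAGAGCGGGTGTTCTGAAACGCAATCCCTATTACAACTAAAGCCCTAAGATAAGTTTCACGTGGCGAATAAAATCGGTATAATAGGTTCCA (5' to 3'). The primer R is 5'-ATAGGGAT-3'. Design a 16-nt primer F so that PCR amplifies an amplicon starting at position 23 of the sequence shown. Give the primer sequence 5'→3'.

5'-TATGTTCAGCAGGCAC-3'

The reverse primer's reverse complement ATCCCTAT matches the template at positions 85–92; the product starts at position 23.
The forward primer is identical to the top strand over positions 23–38: TATGTTCAGCAGGCAC.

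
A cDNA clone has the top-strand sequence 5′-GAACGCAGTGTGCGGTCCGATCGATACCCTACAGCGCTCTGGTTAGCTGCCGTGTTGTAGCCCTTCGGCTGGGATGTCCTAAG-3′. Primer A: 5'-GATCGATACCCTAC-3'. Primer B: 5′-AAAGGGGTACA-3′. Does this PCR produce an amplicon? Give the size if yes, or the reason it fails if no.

Primer B (AAAGGGGTACA) does not match the top strand, and its reverse complement TGTACCCCTTT does not match either.
With no annealing site for primer B, no amplification occurs.

No product — primer B has no binding site in the template.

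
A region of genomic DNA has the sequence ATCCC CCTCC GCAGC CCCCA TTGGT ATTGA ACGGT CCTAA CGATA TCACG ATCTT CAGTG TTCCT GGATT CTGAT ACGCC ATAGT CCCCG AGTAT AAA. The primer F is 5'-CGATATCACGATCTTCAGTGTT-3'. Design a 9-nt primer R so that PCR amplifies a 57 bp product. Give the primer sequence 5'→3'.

5'-TTATACTCG-3'

The forward primer binds at positions 41–62, so a 57 bp product ends at position 41 + 57 − 1 = 97.
The reverse primer anneals to the top strand over positions 89–97, i.e. to CGAGTATAA.
Its sequence written 5'→3' is the reverse complement: TTATACTCG.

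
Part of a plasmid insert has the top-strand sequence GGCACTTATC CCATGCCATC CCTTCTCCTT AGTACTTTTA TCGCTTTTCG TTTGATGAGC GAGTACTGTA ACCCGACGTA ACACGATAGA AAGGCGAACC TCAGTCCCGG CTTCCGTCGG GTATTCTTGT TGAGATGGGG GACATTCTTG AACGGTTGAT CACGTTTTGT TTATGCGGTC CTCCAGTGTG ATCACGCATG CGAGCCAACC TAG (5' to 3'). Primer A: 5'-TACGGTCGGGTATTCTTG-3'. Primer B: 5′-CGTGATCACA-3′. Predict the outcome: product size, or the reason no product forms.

Primer A (TACGGTCGGGTATTCTTG) does not match the top strand, and its reverse complement CAAGAATACCCGACCGTA does not match either.
With no annealing site for primer A, no amplification occurs.

No product — primer A has no binding site in the template.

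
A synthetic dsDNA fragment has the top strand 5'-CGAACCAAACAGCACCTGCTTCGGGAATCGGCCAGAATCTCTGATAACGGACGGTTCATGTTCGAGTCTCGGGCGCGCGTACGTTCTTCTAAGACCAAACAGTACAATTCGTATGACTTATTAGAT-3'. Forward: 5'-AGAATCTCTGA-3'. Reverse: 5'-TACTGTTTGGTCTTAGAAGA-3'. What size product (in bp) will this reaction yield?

Forward primer AGAATCTCTGA is found on the top strand at positions 34–44.
Taking the reverse complement of TACTGTTTGGTCTTAGAAGA gives TCTTCTAAGACCAAACAGTA, found at positions 85–104 on the template; the primer anneals here to the top strand with its 3' end pointing upstream.
The product runs from position 34 to position 104, so its length is 104 − 34 + 1 = 71 bp.

71 bp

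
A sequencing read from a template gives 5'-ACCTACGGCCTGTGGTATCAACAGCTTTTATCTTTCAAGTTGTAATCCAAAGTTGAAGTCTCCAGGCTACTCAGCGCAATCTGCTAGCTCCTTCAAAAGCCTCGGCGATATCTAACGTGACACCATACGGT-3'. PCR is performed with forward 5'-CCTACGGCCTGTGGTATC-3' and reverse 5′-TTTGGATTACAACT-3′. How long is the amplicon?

50 bp

Forward primer CCTACGGCCTGTGGTATC is found on the top strand at positions 2–19.
Taking the reverse complement of TTTGGATTACAACT gives AGTTGTAATCCAAA, found at positions 38–51 on the template; the primer anneals here to the top strand with its 3' end pointing upstream.
The product runs from position 2 to position 51, so its length is 51 − 2 + 1 = 50 bp.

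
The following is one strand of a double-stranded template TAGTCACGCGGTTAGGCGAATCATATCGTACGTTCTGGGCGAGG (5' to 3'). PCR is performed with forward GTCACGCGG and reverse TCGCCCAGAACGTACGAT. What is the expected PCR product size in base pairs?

40 bp

The forward primer matches the template at positions 3–11.
The reverse primer's reverse complement is ATCGTACGTTCTGGGCGA, which matches the template at positions 25–42.
Amplicon spans positions 3–42: 40 bp.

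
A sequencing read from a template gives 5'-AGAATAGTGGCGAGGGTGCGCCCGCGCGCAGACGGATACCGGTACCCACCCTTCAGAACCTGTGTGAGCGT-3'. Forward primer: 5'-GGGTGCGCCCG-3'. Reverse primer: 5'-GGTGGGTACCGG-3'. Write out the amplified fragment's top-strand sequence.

5'-GGGTGCGCCCGCGCGCAGACGGATACCGGTACCCACC-3'

Forward primer GGGTGCGCCCG is found on the top strand at positions 14–24.
The reverse primer's reverse complement is CCGGTACCCACC, which matches the template at positions 39–50.
The product is the template from position 14 through 50 (37 bp).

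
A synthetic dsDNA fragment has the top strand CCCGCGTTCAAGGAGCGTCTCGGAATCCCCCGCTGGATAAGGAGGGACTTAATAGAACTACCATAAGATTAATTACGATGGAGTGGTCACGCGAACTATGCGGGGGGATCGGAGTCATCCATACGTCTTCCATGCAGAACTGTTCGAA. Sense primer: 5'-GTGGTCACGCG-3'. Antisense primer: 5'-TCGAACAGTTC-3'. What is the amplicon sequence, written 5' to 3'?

5'-GTGGTCACGCGAACTATGCGGGGGGATCGGAGTCATCCATACGTCTTCCATGCAGAACTGTTCGA-3'

Scanning the template, GTGGTCACGCG occurs at positions 83–93; this primer anneals to the bottom strand there with its 3' end pointing downstream.
Reverse complement of the reverse primer: GAACTGTTCGA. This occurs on the top strand at positions 137–147.
The product is the template from position 83 through 147 (65 bp).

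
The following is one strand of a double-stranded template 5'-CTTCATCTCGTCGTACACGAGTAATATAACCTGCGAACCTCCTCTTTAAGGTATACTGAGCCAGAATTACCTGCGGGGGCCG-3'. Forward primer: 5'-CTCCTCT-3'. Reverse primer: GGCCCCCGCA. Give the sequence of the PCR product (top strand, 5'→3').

5'-CTCCTCTTTAAGGTATACTGAGCCAGAATTACCTGCGGGGGCC-3'

The forward primer matches the template at positions 39–45.
Reverse complement of the reverse primer: TGCGGGGGCC. This occurs on the top strand at positions 72–81.
The product is the template from position 39 through 81 (43 bp).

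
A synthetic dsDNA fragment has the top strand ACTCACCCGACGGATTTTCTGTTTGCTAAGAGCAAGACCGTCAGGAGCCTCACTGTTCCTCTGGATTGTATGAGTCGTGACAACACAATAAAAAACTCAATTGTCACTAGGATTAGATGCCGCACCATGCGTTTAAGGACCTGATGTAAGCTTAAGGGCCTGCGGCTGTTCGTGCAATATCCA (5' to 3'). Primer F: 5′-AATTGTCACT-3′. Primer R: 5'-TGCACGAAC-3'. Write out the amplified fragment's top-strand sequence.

Forward primer AATTGTCACT is found on the top strand at positions 99–108.
Taking the reverse complement of TGCACGAAC gives GTTCGTGCA, found at positions 168–176 on the template; the primer anneals here to the top strand with its 3' end pointing upstream.
The product is the template from position 99 through 176 (78 bp).

5'-AATTGTCACTAGGATTAGATGCCGCACCATGCGTTTAAGGACCTGATGTAAGCTTAAGGGCCTGCGGCTGTTCGTGCA-3'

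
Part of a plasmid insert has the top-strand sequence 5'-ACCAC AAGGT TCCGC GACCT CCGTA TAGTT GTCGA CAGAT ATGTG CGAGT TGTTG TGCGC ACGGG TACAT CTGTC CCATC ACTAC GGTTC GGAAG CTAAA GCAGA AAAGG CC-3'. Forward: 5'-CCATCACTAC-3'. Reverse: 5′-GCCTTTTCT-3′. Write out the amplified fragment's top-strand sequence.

The forward primer matches the template at positions 76–85.
The reverse primer's reverse complement is AGAAAAGGC, which matches the template at positions 103–111.
The product is the template from position 76 through 111 (36 bp).

5'-CCATCACTACGGTTCGGAAGCTAAAGCAGAAAAGGC-3'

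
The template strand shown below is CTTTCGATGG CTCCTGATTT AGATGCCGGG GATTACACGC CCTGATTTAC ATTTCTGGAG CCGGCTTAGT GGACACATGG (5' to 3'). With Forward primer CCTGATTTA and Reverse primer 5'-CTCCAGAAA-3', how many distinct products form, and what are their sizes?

Two products: 48 bp, 20 bp

The forward primer CCTGATTTA matches the top strand at positions 13–21, 41–49.
The reverse primer's reverse complement is TTTCTGGAG, matching at positions 52–60.
Each forward site pairs with the reverse site to give a product ending at position 60: sizes 48, 20 bp.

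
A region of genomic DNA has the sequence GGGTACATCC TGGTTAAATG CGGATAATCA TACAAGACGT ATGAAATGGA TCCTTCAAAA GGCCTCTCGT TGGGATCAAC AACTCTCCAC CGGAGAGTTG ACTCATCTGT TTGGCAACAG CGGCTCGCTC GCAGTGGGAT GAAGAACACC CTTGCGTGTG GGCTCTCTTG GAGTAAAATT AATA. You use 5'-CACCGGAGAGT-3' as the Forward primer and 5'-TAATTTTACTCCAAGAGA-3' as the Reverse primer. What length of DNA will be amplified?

94 bp

Forward primer CACCGGAGAGT is found on the top strand at positions 88–98.
The reverse primer's reverse complement is TCTCTTGGAGTAAAATTA, which matches the template at positions 164–181.
Amplicon spans positions 88–181: 94 bp.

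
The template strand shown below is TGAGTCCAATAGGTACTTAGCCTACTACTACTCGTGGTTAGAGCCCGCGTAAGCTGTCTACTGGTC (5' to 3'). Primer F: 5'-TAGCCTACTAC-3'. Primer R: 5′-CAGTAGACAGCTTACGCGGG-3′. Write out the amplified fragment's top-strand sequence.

Forward primer TAGCCTACTAC is found on the top strand at positions 18–28.
Reverse complement of the reverse primer: CCCGCGTAAGCTGTCTACTG. This occurs on the top strand at positions 44–63.
The product is the template from position 18 through 63 (46 bp).

5'-TAGCCTACTACTACTCGTGGTTAGAGCCCGCGTAAGCTGTCTACTG-3'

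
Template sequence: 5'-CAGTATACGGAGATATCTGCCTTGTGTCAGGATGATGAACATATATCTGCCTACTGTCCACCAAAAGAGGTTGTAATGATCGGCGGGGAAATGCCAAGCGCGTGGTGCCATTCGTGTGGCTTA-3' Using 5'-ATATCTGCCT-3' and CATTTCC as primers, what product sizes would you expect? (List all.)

81 bp, 51 bp

The forward primer ATATCTGCCT matches the top strand at positions 13–22, 43–52.
The reverse primer's reverse complement is GGAAATG, matching at positions 87–93.
Each forward site pairs with the reverse site to give a product ending at position 93: sizes 81, 51 bp.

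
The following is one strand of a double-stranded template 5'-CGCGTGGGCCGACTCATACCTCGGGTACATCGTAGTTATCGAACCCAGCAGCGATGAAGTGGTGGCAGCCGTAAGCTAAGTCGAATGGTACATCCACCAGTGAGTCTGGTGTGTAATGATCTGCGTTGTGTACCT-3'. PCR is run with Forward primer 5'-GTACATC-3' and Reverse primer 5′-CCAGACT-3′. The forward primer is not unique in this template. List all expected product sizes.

The forward primer GTACATC matches the top strand at positions 25–31, 88–94.
The reverse primer's reverse complement is AGTCTGG, matching at positions 103–109.
Each forward site pairs with the reverse site to give a product ending at position 109: sizes 85, 22 bp.

85 bp, 22 bp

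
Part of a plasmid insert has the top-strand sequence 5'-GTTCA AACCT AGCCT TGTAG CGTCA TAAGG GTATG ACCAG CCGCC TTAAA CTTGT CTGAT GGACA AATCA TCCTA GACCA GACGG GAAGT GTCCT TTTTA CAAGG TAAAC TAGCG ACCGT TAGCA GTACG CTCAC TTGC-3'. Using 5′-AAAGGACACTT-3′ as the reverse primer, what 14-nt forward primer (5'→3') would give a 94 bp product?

The reverse primer's reverse complement AAGTGTCCTTT matches the template at positions 87–97, so the product ends at position 97.
A 94 bp product then starts at position 97 − 94 + 1 = 4.
The forward primer is identical to the top strand there: CAAACCTAGCCTTG.

5'-CAAACCTAGCCTTG-3'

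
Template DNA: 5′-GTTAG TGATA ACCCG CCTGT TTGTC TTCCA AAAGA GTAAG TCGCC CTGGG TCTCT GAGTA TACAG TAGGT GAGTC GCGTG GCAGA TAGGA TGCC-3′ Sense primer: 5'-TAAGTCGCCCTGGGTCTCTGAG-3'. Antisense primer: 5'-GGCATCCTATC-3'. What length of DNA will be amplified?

58 bp

Scanning the template, TAAGTCGCCCTGGGTCTCTGAG occurs at positions 37–58; this primer anneals to the bottom strand there with its 3' end pointing downstream.
Reverse complement of the reverse primer: GATAGGATGCC. This occurs on the top strand at positions 84–94.
Product length = (reverse-primer end) − (forward-primer start) + 1 = 94 − 37 + 1 = 58 bp.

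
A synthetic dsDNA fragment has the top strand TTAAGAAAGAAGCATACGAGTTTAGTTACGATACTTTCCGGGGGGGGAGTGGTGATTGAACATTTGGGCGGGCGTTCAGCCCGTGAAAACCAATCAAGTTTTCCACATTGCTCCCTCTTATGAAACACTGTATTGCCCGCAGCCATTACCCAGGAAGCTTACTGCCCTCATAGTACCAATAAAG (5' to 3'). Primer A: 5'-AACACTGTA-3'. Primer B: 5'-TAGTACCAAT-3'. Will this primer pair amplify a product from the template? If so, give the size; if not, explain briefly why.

No product — both primers anneal to the same strand and extend in the same direction.

Primer A (AACACTGTA) matches the top strand at positions 124–132 (3' end points downstream).
Primer B (TAGTACCAAT) also matches the top strand directly, at positions 171–180 — its reverse complement ATTGGTACTA is not present.
Both primers anneal to the bottom strand with 3' ends pointing the same way, so neither can prime synthesis back toward the other.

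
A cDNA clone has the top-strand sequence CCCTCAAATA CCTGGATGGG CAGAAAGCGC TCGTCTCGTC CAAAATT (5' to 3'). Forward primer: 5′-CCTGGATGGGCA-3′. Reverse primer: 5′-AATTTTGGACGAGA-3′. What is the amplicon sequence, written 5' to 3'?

5'-CCTGGATGGGCAGAAAGCGCTCGTCTCGTCCAAAATT-3'

The forward primer matches the template at positions 11–22.
The reverse primer's reverse complement is TCTCGTCCAAAATT, which matches the template at positions 34–47.
The product is the template from position 11 through 47 (37 bp).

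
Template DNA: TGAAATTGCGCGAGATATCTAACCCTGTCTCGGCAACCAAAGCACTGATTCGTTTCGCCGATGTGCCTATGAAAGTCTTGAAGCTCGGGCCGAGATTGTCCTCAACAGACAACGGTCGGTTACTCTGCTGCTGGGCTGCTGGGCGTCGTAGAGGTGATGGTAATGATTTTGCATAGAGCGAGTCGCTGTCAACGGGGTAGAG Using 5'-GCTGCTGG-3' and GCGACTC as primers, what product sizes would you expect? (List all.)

The forward primer GCTGCTGG matches the top strand at positions 127–134, 135–142.
The reverse primer's reverse complement is GAGTCGC, matching at positions 180–186.
Each forward site pairs with the reverse site to give a product ending at position 186: sizes 60, 52 bp.

60 bp, 52 bp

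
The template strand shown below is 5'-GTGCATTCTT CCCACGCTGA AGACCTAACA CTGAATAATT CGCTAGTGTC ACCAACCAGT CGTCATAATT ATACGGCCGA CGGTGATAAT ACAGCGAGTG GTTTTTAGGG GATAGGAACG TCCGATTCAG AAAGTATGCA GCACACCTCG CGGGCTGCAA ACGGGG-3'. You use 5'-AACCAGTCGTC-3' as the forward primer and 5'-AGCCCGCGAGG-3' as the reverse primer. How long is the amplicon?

103 bp

Scanning the template, AACCAGTCGTC occurs at positions 54–64; this primer anneals to the bottom strand there with its 3' end pointing downstream.
Taking the reverse complement of AGCCCGCGAGG gives CCTCGCGGGCT, found at positions 146–156 on the template; the primer anneals here to the top strand with its 3' end pointing upstream.
The product runs from position 54 to position 156, so its length is 156 − 54 + 1 = 103 bp.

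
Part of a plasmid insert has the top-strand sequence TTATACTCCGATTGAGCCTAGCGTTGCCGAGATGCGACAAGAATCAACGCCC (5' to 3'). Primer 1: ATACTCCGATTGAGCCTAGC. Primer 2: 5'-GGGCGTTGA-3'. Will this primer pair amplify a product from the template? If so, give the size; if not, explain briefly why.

Primer 1 (ATACTCCGATTGAGCCTAGC) matches the top strand at positions 3–22; it acts as a forward primer.
Primer 2's reverse complement is TCAACGCCC, matching the top strand at positions 44–52; it acts as a reverse primer.
The 3' ends face each other across positions 3–52, giving a 50 bp product.

Yes — a 50 bp product.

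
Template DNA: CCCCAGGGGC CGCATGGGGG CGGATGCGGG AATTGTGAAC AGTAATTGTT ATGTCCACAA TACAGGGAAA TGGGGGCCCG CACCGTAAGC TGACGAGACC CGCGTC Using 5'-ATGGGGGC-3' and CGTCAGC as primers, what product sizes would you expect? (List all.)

82 bp, 26 bp

The forward primer ATGGGGGC matches the top strand at positions 14–21, 70–77.
The reverse primer's reverse complement is GCTGACG, matching at positions 89–95.
Each forward site pairs with the reverse site to give a product ending at position 95: sizes 82, 26 bp.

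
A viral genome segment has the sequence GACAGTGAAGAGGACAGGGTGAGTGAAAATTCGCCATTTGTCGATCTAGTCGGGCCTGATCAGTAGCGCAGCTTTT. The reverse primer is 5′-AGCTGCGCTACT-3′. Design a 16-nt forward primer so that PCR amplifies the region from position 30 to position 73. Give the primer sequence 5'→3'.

The reverse primer's reverse complement AGTAGCGCAGCT matches the template at positions 62–73; the product starts at position 30.
The forward primer is identical to the top strand over positions 30–45: TTCGCCATTTGTCGAT.

5'-TTCGCCATTTGTCGAT-3'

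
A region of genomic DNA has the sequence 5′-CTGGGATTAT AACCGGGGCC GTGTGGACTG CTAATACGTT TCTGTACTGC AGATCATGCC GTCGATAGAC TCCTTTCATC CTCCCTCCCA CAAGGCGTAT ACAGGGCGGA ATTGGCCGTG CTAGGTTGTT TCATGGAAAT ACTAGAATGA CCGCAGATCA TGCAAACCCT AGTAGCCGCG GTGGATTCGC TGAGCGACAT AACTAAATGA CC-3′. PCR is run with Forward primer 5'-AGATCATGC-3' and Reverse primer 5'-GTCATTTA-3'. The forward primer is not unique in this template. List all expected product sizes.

The forward primer AGATCATGC matches the top strand at positions 51–59, 155–163.
The reverse primer's reverse complement is TAAATGAC, matching at positions 204–211.
Each forward site pairs with the reverse site to give a product ending at position 211: sizes 161, 57 bp.

161 bp, 57 bp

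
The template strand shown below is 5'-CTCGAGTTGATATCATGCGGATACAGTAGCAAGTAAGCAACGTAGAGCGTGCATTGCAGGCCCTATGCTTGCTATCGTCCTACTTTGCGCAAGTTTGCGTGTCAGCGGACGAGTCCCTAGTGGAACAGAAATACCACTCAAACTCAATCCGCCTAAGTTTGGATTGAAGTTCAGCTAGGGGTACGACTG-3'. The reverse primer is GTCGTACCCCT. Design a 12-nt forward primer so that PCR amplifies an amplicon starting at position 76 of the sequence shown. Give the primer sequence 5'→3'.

5'-CGTCCTACTTTG-3'

The reverse primer's reverse complement AGGGGTACGAC matches the template at positions 177–187; the product starts at position 76.
The forward primer is identical to the top strand over positions 76–87: CGTCCTACTTTG.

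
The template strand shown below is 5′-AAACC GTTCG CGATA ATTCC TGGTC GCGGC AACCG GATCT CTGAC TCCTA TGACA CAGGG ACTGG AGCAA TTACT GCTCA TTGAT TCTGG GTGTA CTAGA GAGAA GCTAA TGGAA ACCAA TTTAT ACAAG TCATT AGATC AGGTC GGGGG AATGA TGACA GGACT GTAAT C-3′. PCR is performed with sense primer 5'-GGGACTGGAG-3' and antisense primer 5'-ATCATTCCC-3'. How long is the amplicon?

Forward primer GGGACTGGAG is found on the top strand at positions 58–67.
Reverse complement of the reverse primer: GGGAATGAT. This occurs on the top strand at positions 148–156.
Amplicon spans positions 58–156: 99 bp.

99 bp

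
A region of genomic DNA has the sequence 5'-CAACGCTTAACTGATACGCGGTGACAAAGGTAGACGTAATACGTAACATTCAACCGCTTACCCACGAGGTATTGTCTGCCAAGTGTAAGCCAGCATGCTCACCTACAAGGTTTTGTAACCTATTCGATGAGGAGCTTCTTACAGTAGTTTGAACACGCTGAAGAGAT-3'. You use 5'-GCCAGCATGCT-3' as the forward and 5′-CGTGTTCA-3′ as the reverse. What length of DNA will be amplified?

Forward primer GCCAGCATGCT is found on the top strand at positions 89–99.
The reverse primer's reverse complement is TGAACACG, which matches the template at positions 150–157.
Product length = (reverse-primer end) − (forward-primer start) + 1 = 157 − 89 + 1 = 69 bp.

69 bp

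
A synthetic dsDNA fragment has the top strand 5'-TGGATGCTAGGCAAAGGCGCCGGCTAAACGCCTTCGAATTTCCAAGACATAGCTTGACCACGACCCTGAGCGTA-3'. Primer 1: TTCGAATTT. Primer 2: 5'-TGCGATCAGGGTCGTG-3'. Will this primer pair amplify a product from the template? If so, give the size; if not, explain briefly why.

Primer 2 (TGCGATCAGGGTCGTG) does not match the top strand, and its reverse complement CACGACCCTGATCGCA does not match either.
With no annealing site for primer 2, no amplification occurs.

No product — primer 2 has no binding site in the template.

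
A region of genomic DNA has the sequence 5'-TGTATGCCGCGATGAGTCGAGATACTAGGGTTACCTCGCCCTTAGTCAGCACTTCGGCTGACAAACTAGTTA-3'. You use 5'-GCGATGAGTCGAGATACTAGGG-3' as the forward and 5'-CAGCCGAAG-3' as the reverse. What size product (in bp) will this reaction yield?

Forward primer GCGATGAGTCGAGATACTAGGG is found on the top strand at positions 9–30.
Taking the reverse complement of CAGCCGAAG gives CTTCGGCTG, found at positions 52–60 on the template; the primer anneals here to the top strand with its 3' end pointing upstream.
Product length = (reverse-primer end) − (forward-primer start) + 1 = 60 − 9 + 1 = 52 bp.

52 bp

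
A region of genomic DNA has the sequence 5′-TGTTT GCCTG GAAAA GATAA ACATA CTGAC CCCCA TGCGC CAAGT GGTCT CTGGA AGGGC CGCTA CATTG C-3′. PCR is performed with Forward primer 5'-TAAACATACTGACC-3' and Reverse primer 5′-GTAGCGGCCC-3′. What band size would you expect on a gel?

49 bp

The forward primer matches the template at positions 18–31.
Reverse complement of the reverse primer: GGGCCGCTAC. This occurs on the top strand at positions 57–66.
Product length = (reverse-primer end) − (forward-primer start) + 1 = 66 − 18 + 1 = 49 bp.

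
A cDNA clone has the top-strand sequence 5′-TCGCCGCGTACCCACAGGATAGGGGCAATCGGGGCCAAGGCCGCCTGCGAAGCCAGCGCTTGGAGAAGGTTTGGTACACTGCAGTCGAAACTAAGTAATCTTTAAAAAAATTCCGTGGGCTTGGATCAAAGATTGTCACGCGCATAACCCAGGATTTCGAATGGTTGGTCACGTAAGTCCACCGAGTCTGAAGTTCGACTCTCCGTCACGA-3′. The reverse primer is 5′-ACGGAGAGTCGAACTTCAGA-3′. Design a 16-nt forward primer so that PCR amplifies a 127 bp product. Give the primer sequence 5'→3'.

5'-TGCAGTCGAAACTAAG-3'

The reverse primer's reverse complement TCTGAAGTTCGACTCTCCGT matches the template at positions 187–206, so the product ends at position 206.
A 127 bp product then starts at position 206 − 127 + 1 = 80.
The forward primer is identical to the top strand there: TGCAGTCGAAACTAAG.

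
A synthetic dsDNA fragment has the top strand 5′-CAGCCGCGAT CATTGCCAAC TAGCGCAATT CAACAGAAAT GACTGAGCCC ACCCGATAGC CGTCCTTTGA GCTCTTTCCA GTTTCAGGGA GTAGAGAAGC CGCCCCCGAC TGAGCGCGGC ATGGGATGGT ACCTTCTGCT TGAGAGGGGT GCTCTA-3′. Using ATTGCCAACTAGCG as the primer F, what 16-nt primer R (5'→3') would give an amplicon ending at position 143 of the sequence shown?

5'-TCAAGCAGAAGGTACC-3'

The forward primer binds at positions 12–25; the product's 3' end on the top strand is position 143.
The reverse primer anneals to the top strand over positions 128–143, i.e. to GGTACCTTCTGCTTGA.
Its sequence written 5'→3' is the reverse complement: TCAAGCAGAAGGTACC.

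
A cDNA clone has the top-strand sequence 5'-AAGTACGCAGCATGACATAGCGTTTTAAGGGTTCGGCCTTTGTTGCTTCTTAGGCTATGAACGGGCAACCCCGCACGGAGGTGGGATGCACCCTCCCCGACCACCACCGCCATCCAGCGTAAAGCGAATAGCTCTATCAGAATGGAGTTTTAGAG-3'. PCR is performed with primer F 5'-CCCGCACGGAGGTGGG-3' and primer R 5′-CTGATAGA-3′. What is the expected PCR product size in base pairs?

Forward primer CCCGCACGGAGGTGGG is found on the top strand at positions 70–85.
Reverse complement of the reverse primer: TCTATCAG. This occurs on the top strand at positions 133–140.
Product length = (reverse-primer end) − (forward-primer start) + 1 = 140 − 70 + 1 = 71 bp.

71 bp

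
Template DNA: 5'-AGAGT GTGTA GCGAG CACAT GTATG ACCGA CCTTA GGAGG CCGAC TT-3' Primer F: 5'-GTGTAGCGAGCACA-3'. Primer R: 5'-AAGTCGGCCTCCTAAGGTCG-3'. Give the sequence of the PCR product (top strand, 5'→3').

Forward primer GTGTAGCGAGCACA is found on the top strand at positions 6–19.
The reverse primer's reverse complement is CGACCTTAGGAGGCCGACTT, which matches the template at positions 28–47.
The product is the template from position 6 through 47 (42 bp).

5'-GTGTAGCGAGCACATGTATGACCGACCTTAGGAGGCCGACTT-3'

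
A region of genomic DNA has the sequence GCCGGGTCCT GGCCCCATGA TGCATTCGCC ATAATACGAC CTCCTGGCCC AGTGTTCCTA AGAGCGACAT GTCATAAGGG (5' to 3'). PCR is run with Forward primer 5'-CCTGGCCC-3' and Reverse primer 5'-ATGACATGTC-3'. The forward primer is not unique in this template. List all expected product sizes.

68 bp, 33 bp

The forward primer CCTGGCCC matches the top strand at positions 8–15, 43–50.
The reverse primer's reverse complement is GACATGTCAT, matching at positions 66–75.
Each forward site pairs with the reverse site to give a product ending at position 75: sizes 68, 33 bp.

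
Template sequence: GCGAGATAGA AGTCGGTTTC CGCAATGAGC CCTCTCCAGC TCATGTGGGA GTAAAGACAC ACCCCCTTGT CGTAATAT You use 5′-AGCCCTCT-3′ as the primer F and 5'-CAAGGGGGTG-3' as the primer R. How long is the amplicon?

Scanning the template, AGCCCTCT occurs at positions 28–35; this primer anneals to the bottom strand there with its 3' end pointing downstream.
Taking the reverse complement of CAAGGGGGTG gives CACCCCCTTG, found at positions 60–69 on the template; the primer anneals here to the top strand with its 3' end pointing upstream.
Amplicon spans positions 28–69: 42 bp.

42 bp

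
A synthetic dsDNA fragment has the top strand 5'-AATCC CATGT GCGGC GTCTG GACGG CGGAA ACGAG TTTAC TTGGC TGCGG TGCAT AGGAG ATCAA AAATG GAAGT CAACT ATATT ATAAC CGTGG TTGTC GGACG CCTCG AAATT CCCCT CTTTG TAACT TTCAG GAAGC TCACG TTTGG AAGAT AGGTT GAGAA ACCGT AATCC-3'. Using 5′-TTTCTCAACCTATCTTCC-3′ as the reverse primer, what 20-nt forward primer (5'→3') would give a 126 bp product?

The reverse primer's reverse complement GGAAGATAGGTTGAGAAA matches the template at positions 149–166, so the product ends at position 166.
A 126 bp product then starts at position 166 − 126 + 1 = 41.
The forward primer is identical to the top strand there: TTGGCTGCGGTGCATAGGAG.

5'-TTGGCTGCGGTGCATAGGAG-3'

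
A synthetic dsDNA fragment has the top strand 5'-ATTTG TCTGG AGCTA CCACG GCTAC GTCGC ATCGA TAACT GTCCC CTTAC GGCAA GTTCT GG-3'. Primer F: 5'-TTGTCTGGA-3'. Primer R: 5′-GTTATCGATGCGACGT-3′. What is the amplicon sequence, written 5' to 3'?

5'-TTGTCTGGAGCTACCACGGCTACGTCGCATCGATAAC-3'

Scanning the template, TTGTCTGGA occurs at positions 3–11; this primer anneals to the bottom strand there with its 3' end pointing downstream.
Reverse complement of the reverse primer: ACGTCGCATCGATAAC. This occurs on the top strand at positions 24–39.
The product is the template from position 3 through 39 (37 bp).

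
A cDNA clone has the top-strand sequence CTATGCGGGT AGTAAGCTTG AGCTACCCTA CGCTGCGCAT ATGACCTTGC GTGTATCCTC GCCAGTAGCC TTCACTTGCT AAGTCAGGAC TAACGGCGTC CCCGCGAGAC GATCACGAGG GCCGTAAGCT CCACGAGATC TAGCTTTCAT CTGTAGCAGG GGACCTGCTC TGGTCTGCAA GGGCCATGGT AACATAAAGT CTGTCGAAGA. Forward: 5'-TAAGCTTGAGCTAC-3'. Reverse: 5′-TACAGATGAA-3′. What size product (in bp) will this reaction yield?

143 bp

Scanning the template, TAAGCTTGAGCTAC occurs at positions 13–26; this primer anneals to the bottom strand there with its 3' end pointing downstream.
Reverse complement of the reverse primer: TTCATCTGTA. This occurs on the top strand at positions 146–155.
Product length = (reverse-primer end) − (forward-primer start) + 1 = 155 − 13 + 1 = 143 bp.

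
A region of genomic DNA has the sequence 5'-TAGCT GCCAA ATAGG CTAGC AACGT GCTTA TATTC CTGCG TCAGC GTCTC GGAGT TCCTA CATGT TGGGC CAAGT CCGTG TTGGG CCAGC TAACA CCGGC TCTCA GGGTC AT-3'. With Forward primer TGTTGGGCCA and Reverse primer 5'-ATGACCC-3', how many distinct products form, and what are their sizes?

Two products: 50 bp, 34 bp

The forward primer TGTTGGGCCA matches the top strand at positions 63–72, 79–88.
The reverse primer's reverse complement is GGGTCAT, matching at positions 106–112.
Each forward site pairs with the reverse site to give a product ending at position 112: sizes 50, 34 bp.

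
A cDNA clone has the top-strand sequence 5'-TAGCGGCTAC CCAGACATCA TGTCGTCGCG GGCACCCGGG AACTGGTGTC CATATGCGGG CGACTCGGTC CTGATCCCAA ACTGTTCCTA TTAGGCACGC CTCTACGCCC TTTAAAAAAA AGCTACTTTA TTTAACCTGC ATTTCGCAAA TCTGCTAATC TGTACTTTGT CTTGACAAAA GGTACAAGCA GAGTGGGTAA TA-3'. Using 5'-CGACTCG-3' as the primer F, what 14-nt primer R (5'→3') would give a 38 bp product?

5'-GTGCCTAATAGGAA-3'

The forward primer binds at positions 61–67, so a 38 bp product ends at position 61 + 38 − 1 = 98.
The reverse primer anneals to the top strand over positions 85–98, i.e. to TTCCTATTAGGCAC.
Its sequence written 5'→3' is the reverse complement: GTGCCTAATAGGAA.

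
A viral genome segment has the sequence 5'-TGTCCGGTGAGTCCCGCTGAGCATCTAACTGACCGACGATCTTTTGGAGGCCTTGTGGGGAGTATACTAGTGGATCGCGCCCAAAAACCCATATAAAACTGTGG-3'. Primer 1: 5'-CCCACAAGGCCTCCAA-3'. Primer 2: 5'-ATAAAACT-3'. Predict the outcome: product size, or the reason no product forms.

Primer 1 (CCCACAAGGCCTCCAA) has reverse complement TTGGAGGCCTTGTGGG, which matches the top strand at positions 44–59; primer 1 anneals to the top strand there with its 3' end pointing upstream toward position 44.
Primer 2 (ATAAAACT) matches the top strand directly at positions 93–100; it anneals to the bottom strand with its 3' end pointing downstream toward position 100.
The 3' ends diverge (primer 1 extends toward position 1, primer 2 toward position 104), so the primers never converge on a shared product.

No product — the primers' 3' ends point away from each other.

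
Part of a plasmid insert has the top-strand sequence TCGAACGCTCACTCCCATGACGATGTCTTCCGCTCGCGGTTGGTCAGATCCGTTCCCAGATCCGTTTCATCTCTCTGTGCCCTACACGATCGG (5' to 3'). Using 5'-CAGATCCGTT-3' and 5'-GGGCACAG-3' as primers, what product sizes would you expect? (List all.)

38 bp, 26 bp

The forward primer CAGATCCGTT matches the top strand at positions 45–54, 57–66.
The reverse primer's reverse complement is CTGTGCCC, matching at positions 75–82.
Each forward site pairs with the reverse site to give a product ending at position 82: sizes 38, 26 bp.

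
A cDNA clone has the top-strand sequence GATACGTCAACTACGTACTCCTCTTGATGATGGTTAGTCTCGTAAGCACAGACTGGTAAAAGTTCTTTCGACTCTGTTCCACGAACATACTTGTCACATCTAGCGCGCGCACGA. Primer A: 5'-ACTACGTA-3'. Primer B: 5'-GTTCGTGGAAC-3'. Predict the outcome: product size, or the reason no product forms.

Primer A (ACTACGTA) matches the top strand at positions 10–17; it acts as a forward primer.
Primer B's reverse complement is GTTCCACGAAC, matching the top strand at positions 76–86; it acts as a reverse primer.
The 3' ends face each other across positions 10–86, giving a 77 bp product.

Yes — a 77 bp product.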